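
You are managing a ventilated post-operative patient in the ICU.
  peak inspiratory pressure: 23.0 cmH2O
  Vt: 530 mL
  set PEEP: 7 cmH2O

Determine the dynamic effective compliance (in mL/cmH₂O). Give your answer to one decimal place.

33.1

Dynamic compliance = Vt / (PIP − PEEP) = 530 / (23.0 − 7) = 530 / 16.0 = 33.125 mL/cmH2O.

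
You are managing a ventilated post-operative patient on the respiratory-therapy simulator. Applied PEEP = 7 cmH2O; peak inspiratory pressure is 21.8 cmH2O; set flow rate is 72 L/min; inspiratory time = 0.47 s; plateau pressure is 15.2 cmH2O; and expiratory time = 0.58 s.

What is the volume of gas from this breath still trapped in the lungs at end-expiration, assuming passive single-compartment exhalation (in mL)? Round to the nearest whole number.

Flow: 72 L/min ÷ 60 = 1.2 L/s.
Vt = flow × Ti = 1.2 L/s × 0.47 s × 1000 mL/L = 564.0 mL.
R = (PIP − Pplat)/V̇ = (21.8 − 15.2) / 1.2 = 6.6/1.2 = 5.5 cmH2O·s/L.
C = Vt/(Pplat − PEEP) = 564.0 / (15.2 − 7) = 564.0/8.2 = 68.78 mL/cmH2O.
τ = R × C = 5.5 × 0.06878 L/cmH2O = 0.3783 s.
Fraction remaining = e^(−Te/τ) = e^(−0.58/0.3783) = 0.2158.
Trapped volume = 564.0 × 0.2158 = 121.71 mL.

122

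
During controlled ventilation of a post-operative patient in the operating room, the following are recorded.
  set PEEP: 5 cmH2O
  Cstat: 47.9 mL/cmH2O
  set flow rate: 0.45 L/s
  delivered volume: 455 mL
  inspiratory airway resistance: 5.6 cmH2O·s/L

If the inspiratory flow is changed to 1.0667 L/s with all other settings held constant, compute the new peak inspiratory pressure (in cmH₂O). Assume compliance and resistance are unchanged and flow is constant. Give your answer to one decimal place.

20.5

PIP = Vt/C + R·V̇ + PEEP (constant-flow equation of motion).
Only the resistive term changes: ΔPIP = R × ΔV̇ = 5.6 × (1.0667 − 0.45) = 5.6 × 0.6167 = 3.454 cmH2O.
Original PIP = 455/47.9 + 5.6×0.45 + 5 = 17.019 cmH2O; new PIP = 17.019 + (3.454) = 20.473 cmH2O.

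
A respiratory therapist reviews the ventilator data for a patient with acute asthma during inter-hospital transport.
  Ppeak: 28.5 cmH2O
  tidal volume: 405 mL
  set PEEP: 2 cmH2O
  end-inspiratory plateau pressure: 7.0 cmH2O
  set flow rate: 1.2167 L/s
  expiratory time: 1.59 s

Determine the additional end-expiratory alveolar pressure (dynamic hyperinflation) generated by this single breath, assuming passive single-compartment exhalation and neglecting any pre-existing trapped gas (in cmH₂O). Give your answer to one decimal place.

R = (PIP − Pplat)/V̇ = (28.5 − 7.0) / 1.2167 = 21.5/1.2167 = 17.671 cmH2O·s/L.
C = Vt/(Pplat − PEEP) = 405.0 / (7.0 − 2) = 405.0/5.0 = 81.0 mL/cmH2O.
τ = R × C = 17.671 × 0.081 L/cmH2O = 1.431 s.
Fraction remaining = e^(−Te/τ) = e^(−1.59/1.431) = 0.3292; trapped volume = 405.0 × 0.3292 = 133.33 mL.
Additional alveolar pressure from trapping ≈ V_trapped / C = 133.33 / 81.0 = 1.646 cmH2O.

1.6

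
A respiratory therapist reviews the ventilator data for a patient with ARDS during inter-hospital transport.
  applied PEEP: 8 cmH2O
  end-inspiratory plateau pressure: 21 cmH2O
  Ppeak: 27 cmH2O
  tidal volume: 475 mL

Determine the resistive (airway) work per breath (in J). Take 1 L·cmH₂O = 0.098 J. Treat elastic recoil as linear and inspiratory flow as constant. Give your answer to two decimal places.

With constant inspiratory flow the resistive pressure is constant at PIP − Pplat = 27 − 21 = 6.0 cmH2O, so resistive work = 6.0 × 0.475 = 2.85 L·cmH2O.
× 0.098 J/(L·cmH2O) → 0.2793 J.

0.28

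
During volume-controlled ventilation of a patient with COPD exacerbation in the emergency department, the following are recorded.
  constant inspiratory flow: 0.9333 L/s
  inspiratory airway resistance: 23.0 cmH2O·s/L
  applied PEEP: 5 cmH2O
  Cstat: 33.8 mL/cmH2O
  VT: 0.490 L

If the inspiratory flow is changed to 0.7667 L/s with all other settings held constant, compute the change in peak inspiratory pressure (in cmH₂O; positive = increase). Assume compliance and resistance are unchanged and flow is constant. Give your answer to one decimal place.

-3.8

PIP = Vt/C + R·V̇ + PEEP (constant-flow equation of motion).
Only the resistive term changes: ΔPIP = R × ΔV̇ = 23.0 × (0.7667 − 0.9333) = 23.0 × -0.1666 = -3.832 cmH2O.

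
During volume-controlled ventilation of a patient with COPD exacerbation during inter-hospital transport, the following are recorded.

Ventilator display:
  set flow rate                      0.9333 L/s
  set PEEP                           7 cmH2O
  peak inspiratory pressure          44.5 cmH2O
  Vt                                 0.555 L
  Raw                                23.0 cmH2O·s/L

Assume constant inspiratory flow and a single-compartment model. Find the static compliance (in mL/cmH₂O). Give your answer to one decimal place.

Equation of motion (constant flow): PIP = Vt/C + R·V̇ + PEEP.
Vt/C = PIP − R·V̇ − PEEP = 44.5 − 23.0×0.9333 − 7 = 44.5 − 21.466 − 7 = 16.034 cmH2O.
C = Vt / 16.034 = 555 / 16.034 = 34.614 mL/cmH2O.

34.6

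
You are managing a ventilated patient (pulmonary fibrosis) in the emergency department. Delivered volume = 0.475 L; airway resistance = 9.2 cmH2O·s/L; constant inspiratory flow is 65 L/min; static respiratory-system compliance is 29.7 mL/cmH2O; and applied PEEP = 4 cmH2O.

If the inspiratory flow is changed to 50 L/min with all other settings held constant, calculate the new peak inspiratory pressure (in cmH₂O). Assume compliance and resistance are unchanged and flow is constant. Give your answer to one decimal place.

27.7

Flow: 65 L/min ÷ 60 = 1.0833 L/s.
New flow: 50 L/min ÷ 60 = 0.8333 L/s.
PIP = Vt/C + R·V̇ + PEEP (constant-flow equation of motion).
Only the resistive term changes: ΔPIP = R × ΔV̇ = 9.2 × (0.8333 − 1.0833) = 9.2 × -0.25 = -2.3 cmH2O.
Original PIP = 475/29.7 + 9.2×1.0833 + 4 = 29.96 cmH2O; new PIP = 29.96 + (-2.3) = 27.66 cmH2O.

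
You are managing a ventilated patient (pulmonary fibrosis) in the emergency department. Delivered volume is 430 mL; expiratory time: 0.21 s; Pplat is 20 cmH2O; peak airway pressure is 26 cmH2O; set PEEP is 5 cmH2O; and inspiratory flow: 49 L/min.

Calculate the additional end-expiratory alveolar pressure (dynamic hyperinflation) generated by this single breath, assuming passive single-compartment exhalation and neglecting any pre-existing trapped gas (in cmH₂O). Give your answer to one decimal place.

5.5

Flow: 49 L/min ÷ 60 = 0.8167 L/s.
R = (PIP − Pplat)/V̇ = (26 − 20) / 0.8167 = 6.0/0.8167 = 7.347 cmH2O·s/L.
C = Vt/(Pplat − PEEP) = 430.0 / (20 − 5) = 430.0/15.0 = 28.667 mL/cmH2O.
τ = R × C = 7.347 × 0.02867 L/cmH2O = 0.2106 s.
Fraction remaining = e^(−Te/τ) = e^(−0.21/0.2106) = 0.3689; trapped volume = 430.0 × 0.3689 = 158.63 mL.
Additional alveolar pressure from trapping ≈ V_trapped / C = 158.63 / 28.667 = 5.534 cmH2O.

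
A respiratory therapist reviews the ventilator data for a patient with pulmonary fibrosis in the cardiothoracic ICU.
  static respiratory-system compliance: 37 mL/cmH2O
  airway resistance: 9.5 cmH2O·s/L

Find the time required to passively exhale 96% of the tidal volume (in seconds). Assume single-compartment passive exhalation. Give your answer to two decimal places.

τ = R × C = 9.5 × 37 mL/cmH2O = 9.5 × 0.037 L/cmH2O = 0.3515 s.
Exhaled fraction f = 1 − e^(−t/τ) → t = −τ·ln(1 − f) = −0.3515·ln(0.04) = 1.131 s.

1.13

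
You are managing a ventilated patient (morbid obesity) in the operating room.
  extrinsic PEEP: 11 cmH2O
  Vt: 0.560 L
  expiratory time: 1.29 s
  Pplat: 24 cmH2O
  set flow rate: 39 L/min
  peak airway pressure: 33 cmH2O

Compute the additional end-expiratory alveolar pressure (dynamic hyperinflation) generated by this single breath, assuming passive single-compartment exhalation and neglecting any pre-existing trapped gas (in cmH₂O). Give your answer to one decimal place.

1.5

Flow: 39 L/min ÷ 60 = 0.65 L/s.
R = (PIP − Pplat)/V̇ = (33 − 24) / 0.65 = 9.0/0.65 = 13.846 cmH2O·s/L.
C = Vt/(Pplat − PEEP) = 560.0 / (24 − 11) = 560.0/13.0 = 43.077 mL/cmH2O.
τ = R × C = 13.846 × 0.04308 L/cmH2O = 0.5965 s.
Fraction remaining = e^(−Te/τ) = e^(−1.29/0.5965) = 0.115; trapped volume = 560.0 × 0.115 = 64.4 mL.
Additional alveolar pressure from trapping ≈ V_trapped / C = 64.4 / 43.077 = 1.495 cmH2O.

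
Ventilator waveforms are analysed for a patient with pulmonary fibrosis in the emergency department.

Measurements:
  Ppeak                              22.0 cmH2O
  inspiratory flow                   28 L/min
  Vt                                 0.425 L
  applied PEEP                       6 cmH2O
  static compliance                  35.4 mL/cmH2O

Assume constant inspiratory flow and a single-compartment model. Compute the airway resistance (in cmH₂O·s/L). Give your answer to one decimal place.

Flow: 28 L/min ÷ 60 = 0.4667 L/s.
Equation of motion (constant flow): PIP = Vt/C + R·V̇ + PEEP.
R·V̇ = PIP − Vt/C − PEEP = 22.0 − 425/35.4 − 6 = 22.0 − 12.006 − 6 = 3.994 cmH2O.
R = 3.994 / 0.4667 = 8.558 cmH2O·s/L.

8.6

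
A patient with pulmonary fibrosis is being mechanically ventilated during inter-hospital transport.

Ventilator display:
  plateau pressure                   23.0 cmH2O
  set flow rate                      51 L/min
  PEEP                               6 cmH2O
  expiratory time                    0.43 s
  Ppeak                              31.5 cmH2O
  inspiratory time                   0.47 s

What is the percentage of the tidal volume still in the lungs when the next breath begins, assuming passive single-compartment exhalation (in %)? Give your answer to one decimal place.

16.0

Flow: 51 L/min ÷ 60 = 0.85 L/s.
Vt = flow × Ti = 0.85 L/s × 0.47 s × 1000 mL/L = 399.5 mL.
R = (PIP − Pplat)/V̇ = (31.5 − 23.0) / 0.85 = 8.5/0.85 = 10.0 cmH2O·s/L.
C = Vt/(Pplat − PEEP) = 399.5 / (23.0 − 6) = 399.5/17.0 = 23.5 mL/cmH2O.
τ = R × C = 10.0 × 0.0235 L/cmH2O = 0.235 s.
Fraction remaining at end-expiration = e^(−Te/τ) = e^(−0.43/0.235) = 0.1604 → 16.04%.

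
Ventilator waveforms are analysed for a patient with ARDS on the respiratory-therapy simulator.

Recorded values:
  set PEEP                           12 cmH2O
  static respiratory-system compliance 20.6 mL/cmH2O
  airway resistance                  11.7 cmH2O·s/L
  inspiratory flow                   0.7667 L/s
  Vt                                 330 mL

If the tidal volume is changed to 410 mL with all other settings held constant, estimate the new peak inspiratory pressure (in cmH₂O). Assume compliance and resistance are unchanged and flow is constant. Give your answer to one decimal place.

PIP = Vt/C + R·V̇ + PEEP (constant-flow equation of motion).
Only the elastic term changes: ΔPIP = ΔVt / C = (410 − 330) / 20.6 = 3.883 cmH2O.
Original PIP = 330/20.6 + 11.7×0.7667 + 12 = 36.99 cmH2O; new PIP = 36.99 + (3.883) = 40.873 cmH2O.

40.9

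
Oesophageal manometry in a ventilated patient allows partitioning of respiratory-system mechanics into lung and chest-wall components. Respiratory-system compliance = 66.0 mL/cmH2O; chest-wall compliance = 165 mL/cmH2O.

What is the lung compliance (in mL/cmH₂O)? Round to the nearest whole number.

110

1/CL = 1/Crs − 1/Ccw.
1/CL = 1/66.0 − 1/165 = 0.009091.
CL = 110.0 mL/cmH2O.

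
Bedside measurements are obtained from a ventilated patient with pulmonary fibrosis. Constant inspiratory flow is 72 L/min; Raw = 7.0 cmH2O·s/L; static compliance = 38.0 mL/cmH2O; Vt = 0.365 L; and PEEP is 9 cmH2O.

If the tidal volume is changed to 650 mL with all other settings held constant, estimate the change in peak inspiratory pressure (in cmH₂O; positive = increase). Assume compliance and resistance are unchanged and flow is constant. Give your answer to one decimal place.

7.5

PIP = Vt/C + R·V̇ + PEEP (constant-flow equation of motion).
Only the elastic term changes: ΔPIP = ΔVt / C = (650 − 365) / 38.0 = 7.5 cmH2O.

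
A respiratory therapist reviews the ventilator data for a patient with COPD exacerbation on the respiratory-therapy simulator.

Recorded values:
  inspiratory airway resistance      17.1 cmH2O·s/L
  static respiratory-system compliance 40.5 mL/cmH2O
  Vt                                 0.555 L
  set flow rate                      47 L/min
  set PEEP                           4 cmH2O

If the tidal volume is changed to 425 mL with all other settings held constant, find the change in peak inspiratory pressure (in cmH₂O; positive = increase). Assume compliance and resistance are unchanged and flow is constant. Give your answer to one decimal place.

-3.2

PIP = Vt/C + R·V̇ + PEEP (constant-flow equation of motion).
Only the elastic term changes: ΔPIP = ΔVt / C = (425 − 555) / 40.5 = -3.21 cmH2O.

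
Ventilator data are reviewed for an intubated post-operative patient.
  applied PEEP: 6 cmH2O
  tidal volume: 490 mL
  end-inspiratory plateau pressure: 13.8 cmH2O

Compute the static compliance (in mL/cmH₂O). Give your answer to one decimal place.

62.8

Cstat = Vt / (Pplat − PEEP) = 490 / (13.8 − 6) = 490 / 7.8 = 62.821 mL/cmH2O.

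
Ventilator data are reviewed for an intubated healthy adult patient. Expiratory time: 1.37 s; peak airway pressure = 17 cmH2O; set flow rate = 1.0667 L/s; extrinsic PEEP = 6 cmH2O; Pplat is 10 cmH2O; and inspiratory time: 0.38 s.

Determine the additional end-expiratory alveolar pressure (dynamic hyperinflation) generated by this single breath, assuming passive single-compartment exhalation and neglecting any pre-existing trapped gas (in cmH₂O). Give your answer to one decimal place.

Vt = flow × Ti = 1.0667 L/s × 0.38 s × 1000 mL/L = 405.35 mL.
R = (PIP − Pplat)/V̇ = (17 − 10) / 1.0667 = 7.0/1.0667 = 6.562 cmH2O·s/L.
C = Vt/(Pplat − PEEP) = 405.35 / (10 − 6) = 405.35/4.0 = 101.34 mL/cmH2O.
τ = R × C = 6.562 × 0.1013 L/cmH2O = 0.6647 s.
Fraction remaining = e^(−Te/τ) = e^(−1.37/0.6647) = 0.1273; trapped volume = 405.35 × 0.1273 = 51.601 mL.
Additional alveolar pressure from trapping ≈ V_trapped / C = 51.601 / 101.34 = 0.5092 cmH2O.

0.5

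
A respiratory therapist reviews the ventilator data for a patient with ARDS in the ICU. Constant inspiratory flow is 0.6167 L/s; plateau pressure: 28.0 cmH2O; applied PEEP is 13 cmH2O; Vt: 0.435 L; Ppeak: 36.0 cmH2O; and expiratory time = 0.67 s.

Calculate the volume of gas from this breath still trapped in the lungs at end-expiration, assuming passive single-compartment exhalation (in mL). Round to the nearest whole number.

73

R = (PIP − Pplat)/V̇ = (36.0 − 28.0) / 0.6167 = 8.0/0.6167 = 12.972 cmH2O·s/L.
C = Vt/(Pplat − PEEP) = 435.0 / (28.0 − 13) = 435.0/15.0 = 29.0 mL/cmH2O.
τ = R × C = 12.972 × 0.029 L/cmH2O = 0.3762 s.
Fraction remaining = e^(−Te/τ) = e^(−0.67/0.3762) = 0.1685.
Trapped volume = 435.0 × 0.1685 = 73.298 mL.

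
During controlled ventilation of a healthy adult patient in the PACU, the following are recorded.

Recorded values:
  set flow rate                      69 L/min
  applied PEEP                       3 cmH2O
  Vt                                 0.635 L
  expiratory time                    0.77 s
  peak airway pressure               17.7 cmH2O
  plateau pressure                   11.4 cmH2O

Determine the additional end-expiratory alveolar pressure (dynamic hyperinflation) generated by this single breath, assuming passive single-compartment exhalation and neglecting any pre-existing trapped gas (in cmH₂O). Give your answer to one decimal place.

1.3

Flow: 69 L/min ÷ 60 = 1.15 L/s.
R = (PIP − Pplat)/V̇ = (17.7 − 11.4) / 1.15 = 6.3/1.15 = 5.478 cmH2O·s/L.
C = Vt/(Pplat − PEEP) = 635.0 / (11.4 − 3) = 635.0/8.4 = 75.595 mL/cmH2O.
τ = R × C = 5.478 × 0.0756 L/cmH2O = 0.4141 s.
Fraction remaining = e^(−Te/τ) = e^(−0.77/0.4141) = 0.1558; trapped volume = 635.0 × 0.1558 = 98.933 mL.
Additional alveolar pressure from trapping ≈ V_trapped / C = 98.933 / 75.595 = 1.309 cmH2O.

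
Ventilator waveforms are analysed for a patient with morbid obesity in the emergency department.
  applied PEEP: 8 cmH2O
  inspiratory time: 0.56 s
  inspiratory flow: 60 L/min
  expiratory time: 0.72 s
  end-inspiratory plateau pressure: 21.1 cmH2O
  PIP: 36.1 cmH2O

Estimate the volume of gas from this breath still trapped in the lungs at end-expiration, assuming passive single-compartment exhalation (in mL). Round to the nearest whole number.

Flow: 60 L/min ÷ 60 = 1 L/s.
Vt = flow × Ti = 1 L/s × 0.56 s × 1000 mL/L = 560.0 mL.
R = (PIP − Pplat)/V̇ = (36.1 − 21.1) / 1 = 15.0/1 = 15.0 cmH2O·s/L.
C = Vt/(Pplat − PEEP) = 560.0 / (21.1 − 8) = 560.0/13.1 = 42.748 mL/cmH2O.
τ = R × C = 15.0 × 0.04275 L/cmH2O = 0.6413 s.
Fraction remaining = e^(−Te/τ) = e^(−0.72/0.6413) = 0.3254.
Trapped volume = 560.0 × 0.3254 = 182.22 mL.

182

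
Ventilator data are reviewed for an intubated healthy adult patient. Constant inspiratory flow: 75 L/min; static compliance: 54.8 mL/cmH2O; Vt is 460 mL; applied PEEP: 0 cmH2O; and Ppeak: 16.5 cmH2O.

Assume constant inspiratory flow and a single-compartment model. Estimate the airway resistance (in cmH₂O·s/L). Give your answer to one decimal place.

Flow: 75 L/min ÷ 60 = 1.25 L/s.
Equation of motion (constant flow): PIP = Vt/C + R·V̇ + PEEP.
R·V̇ = PIP − Vt/C − PEEP = 16.5 − 460/54.8 − 0 = 16.5 − 8.394 − 0 = 8.106 cmH2O.
R = 8.106 / 1.25 = 6.485 cmH2O·s/L.

6.5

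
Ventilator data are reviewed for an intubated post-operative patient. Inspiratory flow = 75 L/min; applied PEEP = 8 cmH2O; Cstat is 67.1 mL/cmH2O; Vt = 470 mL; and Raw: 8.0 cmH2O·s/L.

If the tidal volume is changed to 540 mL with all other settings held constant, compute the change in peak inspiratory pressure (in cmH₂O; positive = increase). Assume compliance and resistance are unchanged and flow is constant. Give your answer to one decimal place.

1.0

PIP = Vt/C + R·V̇ + PEEP (constant-flow equation of motion).
Only the elastic term changes: ΔPIP = ΔVt / C = (540 − 470) / 67.1 = 1.043 cmH2O.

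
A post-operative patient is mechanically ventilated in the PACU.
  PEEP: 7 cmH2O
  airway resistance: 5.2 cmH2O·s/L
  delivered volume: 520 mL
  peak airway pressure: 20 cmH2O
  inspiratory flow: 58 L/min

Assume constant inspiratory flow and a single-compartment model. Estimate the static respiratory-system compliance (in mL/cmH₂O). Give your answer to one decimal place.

Flow: 58 L/min ÷ 60 = 0.9667 L/s.
Equation of motion (constant flow): PIP = Vt/C + R·V̇ + PEEP.
Vt/C = PIP − R·V̇ − PEEP = 20 − 5.2×0.9667 − 7 = 20 − 5.027 − 7 = 7.973 cmH2O.
C = Vt / 7.973 = 520 / 7.973 = 65.22 mL/cmH2O.

65.2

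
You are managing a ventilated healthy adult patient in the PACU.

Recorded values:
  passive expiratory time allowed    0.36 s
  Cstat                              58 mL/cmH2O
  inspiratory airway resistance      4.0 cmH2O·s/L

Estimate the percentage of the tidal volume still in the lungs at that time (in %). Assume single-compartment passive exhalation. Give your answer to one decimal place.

τ = R × C = 4.0 × 58 mL/cmH2O = 4.0 × 0.058 L/cmH2O = 0.232 s.
Passive exhalation: V(t)/V₀ = e^(−t/τ) = e^(−0.36/0.232) = 0.2119.
Fraction remaining = 0.2119 → 21.19%.

21.2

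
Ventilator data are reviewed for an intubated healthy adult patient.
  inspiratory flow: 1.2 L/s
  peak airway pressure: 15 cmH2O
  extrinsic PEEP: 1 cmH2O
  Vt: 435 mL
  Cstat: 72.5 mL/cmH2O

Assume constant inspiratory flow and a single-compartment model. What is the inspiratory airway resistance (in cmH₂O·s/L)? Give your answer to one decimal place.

Equation of motion (constant flow): PIP = Vt/C + R·V̇ + PEEP.
R·V̇ = PIP − Vt/C − PEEP = 15 − 435/72.5 − 1 = 15 − 6.0 − 1 = 8.0 cmH2O.
R = 8.0 / 1.2 = 6.667 cmH2O·s/L.

6.7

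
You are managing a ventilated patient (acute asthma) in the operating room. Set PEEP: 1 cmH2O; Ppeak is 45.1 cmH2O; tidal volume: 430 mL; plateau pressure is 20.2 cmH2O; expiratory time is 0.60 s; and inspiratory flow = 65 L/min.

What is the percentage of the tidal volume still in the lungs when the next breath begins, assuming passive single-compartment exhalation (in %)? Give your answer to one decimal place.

31.2

Flow: 65 L/min ÷ 60 = 1.0833 L/s.
R = (PIP − Pplat)/V̇ = (45.1 − 20.2) / 1.0833 = 24.9/1.0833 = 22.985 cmH2O·s/L.
C = Vt/(Pplat − PEEP) = 430.0 / (20.2 − 1) = 430.0/19.2 = 22.396 mL/cmH2O.
τ = R × C = 22.985 × 0.0224 L/cmH2O = 0.5149 s.
Fraction remaining at end-expiration = e^(−Te/τ) = e^(−0.60/0.5149) = 0.3118 → 31.18%.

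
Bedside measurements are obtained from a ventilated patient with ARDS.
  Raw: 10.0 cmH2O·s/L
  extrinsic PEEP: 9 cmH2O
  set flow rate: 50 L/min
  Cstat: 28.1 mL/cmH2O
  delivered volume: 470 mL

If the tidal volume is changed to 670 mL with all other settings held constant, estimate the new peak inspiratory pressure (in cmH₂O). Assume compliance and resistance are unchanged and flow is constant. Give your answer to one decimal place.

41.2

Flow: 50 L/min ÷ 60 = 0.8333 L/s.
PIP = Vt/C + R·V̇ + PEEP (constant-flow equation of motion).
Only the elastic term changes: ΔPIP = ΔVt / C = (670 − 470) / 28.1 = 7.117 cmH2O.
Original PIP = 470/28.1 + 10.0×0.8333 + 9 = 34.059 cmH2O; new PIP = 34.059 + (7.117) = 41.176 cmH2O.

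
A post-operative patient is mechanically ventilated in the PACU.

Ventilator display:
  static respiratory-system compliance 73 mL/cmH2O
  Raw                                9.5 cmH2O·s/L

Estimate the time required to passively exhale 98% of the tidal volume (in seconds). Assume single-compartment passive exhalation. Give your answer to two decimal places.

τ = R × C = 9.5 × 73 mL/cmH2O = 9.5 × 0.073 L/cmH2O = 0.6935 s.
Exhaled fraction f = 1 − e^(−t/τ) → t = −τ·ln(1 − f) = −0.6935·ln(0.02) = 2.713 s.

2.71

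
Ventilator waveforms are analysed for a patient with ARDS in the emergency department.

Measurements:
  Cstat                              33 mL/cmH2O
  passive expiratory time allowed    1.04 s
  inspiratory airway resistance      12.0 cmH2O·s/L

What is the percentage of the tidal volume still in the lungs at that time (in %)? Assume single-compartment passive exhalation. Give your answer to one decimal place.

7.2

τ = R × C = 12.0 × 33 mL/cmH2O = 12.0 × 0.033 L/cmH2O = 0.396 s.
Passive exhalation: V(t)/V₀ = e^(−t/τ) = e^(−1.04/0.396) = 0.07235.
Fraction remaining = 0.07235 → 7.235%.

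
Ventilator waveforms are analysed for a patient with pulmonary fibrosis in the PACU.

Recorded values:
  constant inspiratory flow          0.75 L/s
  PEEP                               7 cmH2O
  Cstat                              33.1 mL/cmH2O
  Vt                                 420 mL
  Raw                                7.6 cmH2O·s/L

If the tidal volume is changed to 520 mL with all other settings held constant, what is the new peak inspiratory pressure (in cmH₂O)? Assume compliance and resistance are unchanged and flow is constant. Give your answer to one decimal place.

28.4

PIP = Vt/C + R·V̇ + PEEP (constant-flow equation of motion).
Only the elastic term changes: ΔPIP = ΔVt / C = (520 − 420) / 33.1 = 3.021 cmH2O.
Original PIP = 420/33.1 + 7.6×0.75 + 7 = 25.389 cmH2O; new PIP = 25.389 + (3.021) = 28.41 cmH2O.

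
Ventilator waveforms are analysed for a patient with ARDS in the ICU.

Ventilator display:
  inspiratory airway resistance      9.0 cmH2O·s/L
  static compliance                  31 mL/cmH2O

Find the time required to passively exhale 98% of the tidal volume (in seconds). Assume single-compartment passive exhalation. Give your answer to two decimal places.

1.09

τ = R × C = 9.0 × 31 mL/cmH2O = 9.0 × 0.031 L/cmH2O = 0.279 s.
Exhaled fraction f = 1 − e^(−t/τ) → t = −τ·ln(1 − f) = −0.279·ln(0.02) = 1.091 s.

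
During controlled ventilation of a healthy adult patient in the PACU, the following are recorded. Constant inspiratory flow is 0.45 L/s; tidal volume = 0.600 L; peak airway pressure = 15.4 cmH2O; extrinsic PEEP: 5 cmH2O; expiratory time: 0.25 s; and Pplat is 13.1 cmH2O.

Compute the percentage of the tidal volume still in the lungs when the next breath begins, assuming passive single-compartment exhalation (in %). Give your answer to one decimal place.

51.7

R = (PIP − Pplat)/V̇ = (15.4 − 13.1) / 0.45 = 2.3/0.45 = 5.111 cmH2O·s/L.
C = Vt/(Pplat − PEEP) = 600.0 / (13.1 − 5) = 600.0/8.1 = 74.074 mL/cmH2O.
τ = R × C = 5.111 × 0.07407 L/cmH2O = 0.3786 s.
Fraction remaining at end-expiration = e^(−Te/τ) = e^(−0.25/0.3786) = 0.5167 → 51.67%.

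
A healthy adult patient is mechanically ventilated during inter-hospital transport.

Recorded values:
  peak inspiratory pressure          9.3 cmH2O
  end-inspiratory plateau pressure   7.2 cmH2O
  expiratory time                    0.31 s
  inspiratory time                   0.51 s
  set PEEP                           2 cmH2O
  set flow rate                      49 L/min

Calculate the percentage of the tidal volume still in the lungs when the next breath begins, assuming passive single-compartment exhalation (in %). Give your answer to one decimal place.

22.2

Flow: 49 L/min ÷ 60 = 0.8167 L/s.
Vt = flow × Ti = 0.8167 L/s × 0.51 s × 1000 mL/L = 416.52 mL.
R = (PIP − Pplat)/V̇ = (9.3 − 7.2) / 0.8167 = 2.1/0.8167 = 2.571 cmH2O·s/L.
C = Vt/(Pplat − PEEP) = 416.52 / (7.2 − 2) = 416.52/5.2 = 80.1 mL/cmH2O.
τ = R × C = 2.571 × 0.0801 L/cmH2O = 0.2059 s.
Fraction remaining at end-expiration = e^(−Te/τ) = e^(−0.31/0.2059) = 0.2219 → 22.19%.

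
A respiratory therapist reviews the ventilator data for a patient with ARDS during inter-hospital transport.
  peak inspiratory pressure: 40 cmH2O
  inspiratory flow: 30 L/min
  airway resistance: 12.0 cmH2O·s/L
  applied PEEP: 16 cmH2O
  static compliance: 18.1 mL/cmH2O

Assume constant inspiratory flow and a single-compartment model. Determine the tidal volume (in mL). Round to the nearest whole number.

326

Flow: 30 L/min ÷ 60 = 0.5 L/s.
Equation of motion (constant flow): PIP = Vt/C + R·V̇ + PEEP.
Vt/C = PIP − R·V̇ − PEEP = 40 − 6.0 − 16 = 18.0 cmH2O.
Vt = C × 18.0 = 18.1 × 18.0 = 325.8 mL.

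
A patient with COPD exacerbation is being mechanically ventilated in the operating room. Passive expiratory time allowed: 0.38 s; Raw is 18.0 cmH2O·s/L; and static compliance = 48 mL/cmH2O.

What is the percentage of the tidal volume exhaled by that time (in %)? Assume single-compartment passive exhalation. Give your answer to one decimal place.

τ = R × C = 18.0 × 48 mL/cmH2O = 18.0 × 0.048 L/cmH2O = 0.864 s.
Passive exhalation: V(t)/V₀ = e^(−t/τ) = e^(−0.38/0.864) = 0.6442.
Fraction exhaled = 1 − 0.6442 = 0.3558 → 35.58%.

35.6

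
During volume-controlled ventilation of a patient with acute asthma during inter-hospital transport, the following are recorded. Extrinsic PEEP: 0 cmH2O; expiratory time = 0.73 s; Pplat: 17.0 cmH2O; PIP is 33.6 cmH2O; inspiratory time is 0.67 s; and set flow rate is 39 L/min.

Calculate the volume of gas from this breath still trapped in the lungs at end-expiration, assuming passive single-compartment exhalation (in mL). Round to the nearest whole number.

Flow: 39 L/min ÷ 60 = 0.65 L/s.
Vt = flow × Ti = 0.65 L/s × 0.67 s × 1000 mL/L = 435.5 mL.
R = (PIP − Pplat)/V̇ = (33.6 − 17.0) / 0.65 = 16.6/0.65 = 25.538 cmH2O·s/L.
C = Vt/(Pplat − PEEP) = 435.5 / (17.0 − 0) = 435.5/17.0 = 25.618 mL/cmH2O.
τ = R × C = 25.538 × 0.02562 L/cmH2O = 0.6543 s.
Fraction remaining = e^(−Te/τ) = e^(−0.73/0.6543) = 0.3277.
Trapped volume = 435.5 × 0.3277 = 142.71 mL.

143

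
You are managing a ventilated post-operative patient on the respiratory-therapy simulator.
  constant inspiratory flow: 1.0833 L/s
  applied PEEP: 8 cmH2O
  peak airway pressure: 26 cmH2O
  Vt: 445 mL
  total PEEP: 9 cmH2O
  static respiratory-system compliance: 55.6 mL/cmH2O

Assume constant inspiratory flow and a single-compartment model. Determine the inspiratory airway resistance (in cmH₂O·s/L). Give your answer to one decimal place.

8.3

Total PEEP = 9 cmH2O (set 8 + intrinsic 1); this is the baseline alveolar pressure.
Equation of motion (constant flow): PIP = Vt/C + R·V̇ + PEEP.
R·V̇ = PIP − Vt/C − PEEP = 26 − 445/55.6 − 9 = 26 − 8.004 − 9 = 8.996 cmH2O.
R = 8.996 / 1.0833 = 8.304 cmH2O·s/L.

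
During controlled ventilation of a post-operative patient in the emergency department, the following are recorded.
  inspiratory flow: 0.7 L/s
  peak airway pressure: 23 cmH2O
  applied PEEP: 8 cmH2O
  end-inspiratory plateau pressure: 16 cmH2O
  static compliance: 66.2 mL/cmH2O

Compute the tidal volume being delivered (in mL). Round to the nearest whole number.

530

Vt = Cstat × (Pplat − PEEP) = 66.2 × (16 − 8) = 66.2 × 8.0 = 529.6 mL.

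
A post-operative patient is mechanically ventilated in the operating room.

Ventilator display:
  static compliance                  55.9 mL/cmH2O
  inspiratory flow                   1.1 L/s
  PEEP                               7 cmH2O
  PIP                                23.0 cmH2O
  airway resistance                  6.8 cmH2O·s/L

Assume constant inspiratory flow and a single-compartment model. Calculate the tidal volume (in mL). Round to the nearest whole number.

476

Equation of motion (constant flow): PIP = Vt/C + R·V̇ + PEEP.
Vt/C = PIP − R·V̇ − PEEP = 23.0 − 7.48 − 7 = 8.52 cmH2O.
Vt = C × 8.52 = 55.9 × 8.52 = 476.27 mL.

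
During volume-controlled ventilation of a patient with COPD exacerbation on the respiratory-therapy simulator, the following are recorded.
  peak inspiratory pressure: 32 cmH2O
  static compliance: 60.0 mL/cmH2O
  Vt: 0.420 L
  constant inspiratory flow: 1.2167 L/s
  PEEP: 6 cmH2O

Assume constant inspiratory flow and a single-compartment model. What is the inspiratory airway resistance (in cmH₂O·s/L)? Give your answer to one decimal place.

15.6

Equation of motion (constant flow): PIP = Vt/C + R·V̇ + PEEP.
R·V̇ = PIP − Vt/C − PEEP = 32 − 420/60.0 − 6 = 32 − 7.0 − 6 = 19.0 cmH2O.
R = 19.0 / 1.2167 = 15.616 cmH2O·s/L.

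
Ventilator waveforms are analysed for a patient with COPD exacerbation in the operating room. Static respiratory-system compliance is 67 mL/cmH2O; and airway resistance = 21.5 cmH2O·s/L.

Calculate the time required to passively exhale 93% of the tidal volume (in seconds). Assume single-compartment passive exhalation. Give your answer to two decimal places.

3.83

τ = R × C = 21.5 × 67 mL/cmH2O = 21.5 × 0.067 L/cmH2O = 1.441 s.
Exhaled fraction f = 1 − e^(−t/τ) → t = −τ·ln(1 − f) = −1.441·ln(0.07) = 3.832 s.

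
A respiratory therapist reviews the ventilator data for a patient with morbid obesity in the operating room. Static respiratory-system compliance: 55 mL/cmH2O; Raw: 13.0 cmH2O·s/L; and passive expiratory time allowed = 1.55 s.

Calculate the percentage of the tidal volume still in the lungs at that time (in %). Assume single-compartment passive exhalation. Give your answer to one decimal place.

τ = R × C = 13.0 × 55 mL/cmH2O = 13.0 × 0.055 L/cmH2O = 0.715 s.
Passive exhalation: V(t)/V₀ = e^(−t/τ) = e^(−1.55/0.715) = 0.1144.
Fraction remaining = 0.1144 → 11.44%.

11.4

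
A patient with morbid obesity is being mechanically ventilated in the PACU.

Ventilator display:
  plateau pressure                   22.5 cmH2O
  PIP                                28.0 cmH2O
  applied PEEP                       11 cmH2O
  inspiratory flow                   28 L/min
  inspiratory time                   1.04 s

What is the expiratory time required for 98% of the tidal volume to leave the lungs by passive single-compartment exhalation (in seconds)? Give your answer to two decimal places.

1.95

Flow: 28 L/min ÷ 60 = 0.4667 L/s.
Vt = flow × Ti = 0.4667 L/s × 1.04 s × 1000 mL/L = 485.37 mL.
R = (PIP − Pplat)/V̇ = (28.0 − 22.5) / 0.4667 = 5.5/0.4667 = 11.785 cmH2O·s/L.
C = Vt/(Pplat − PEEP) = 485.37 / (22.5 − 11) = 485.37/11.5 = 42.206 mL/cmH2O.
τ = R × C = 11.785 × 0.04221 L/cmH2O = 0.4974 s.
t = −τ·ln(1 − 0.98) = −0.4974·ln(0.02) = 1.946 s.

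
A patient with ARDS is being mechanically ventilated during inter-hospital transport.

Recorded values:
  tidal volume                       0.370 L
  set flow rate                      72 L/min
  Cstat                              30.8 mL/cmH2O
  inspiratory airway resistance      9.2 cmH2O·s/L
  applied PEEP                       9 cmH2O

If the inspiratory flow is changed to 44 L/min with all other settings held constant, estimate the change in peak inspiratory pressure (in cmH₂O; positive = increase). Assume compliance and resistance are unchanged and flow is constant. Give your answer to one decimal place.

-4.3

Flow: 72 L/min ÷ 60 = 1.2 L/s.
New flow: 44 L/min ÷ 60 = 0.7333 L/s.
PIP = Vt/C + R·V̇ + PEEP (constant-flow equation of motion).
Only the resistive term changes: ΔPIP = R × ΔV̇ = 9.2 × (0.7333 − 1.2) = 9.2 × -0.4667 = -4.294 cmH2O.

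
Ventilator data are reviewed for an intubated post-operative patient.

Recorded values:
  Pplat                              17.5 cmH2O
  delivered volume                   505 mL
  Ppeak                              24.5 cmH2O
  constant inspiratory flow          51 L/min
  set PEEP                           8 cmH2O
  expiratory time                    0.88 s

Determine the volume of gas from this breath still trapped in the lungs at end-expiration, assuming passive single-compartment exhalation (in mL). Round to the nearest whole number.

68

Flow: 51 L/min ÷ 60 = 0.85 L/s.
R = (PIP − Pplat)/V̇ = (24.5 − 17.5) / 0.85 = 7.0/0.85 = 8.235 cmH2O·s/L.
C = Vt/(Pplat − PEEP) = 505.0 / (17.5 − 8) = 505.0/9.5 = 53.158 mL/cmH2O.
τ = R × C = 8.235 × 0.05316 L/cmH2O = 0.4378 s.
Fraction remaining = e^(−Te/τ) = e^(−0.88/0.4378) = 0.134.
Trapped volume = 505.0 × 0.134 = 67.67 mL.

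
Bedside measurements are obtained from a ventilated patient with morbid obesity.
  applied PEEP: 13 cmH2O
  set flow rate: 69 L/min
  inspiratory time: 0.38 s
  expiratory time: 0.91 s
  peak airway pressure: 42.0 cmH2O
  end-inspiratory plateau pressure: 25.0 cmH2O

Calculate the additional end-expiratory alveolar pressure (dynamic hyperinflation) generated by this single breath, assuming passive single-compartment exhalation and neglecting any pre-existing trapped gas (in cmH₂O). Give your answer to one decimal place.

Flow: 69 L/min ÷ 60 = 1.15 L/s.
Vt = flow × Ti = 1.15 L/s × 0.38 s × 1000 mL/L = 437.0 mL.
R = (PIP − Pplat)/V̇ = (42.0 − 25.0) / 1.15 = 17.0/1.15 = 14.783 cmH2O·s/L.
C = Vt/(Pplat − PEEP) = 437.0 / (25.0 − 13) = 437.0/12.0 = 36.417 mL/cmH2O.
τ = R × C = 14.783 × 0.03642 L/cmH2O = 0.5384 s.
Fraction remaining = e^(−Te/τ) = e^(−0.91/0.5384) = 0.1845; trapped volume = 437.0 × 0.1845 = 80.627 mL.
Additional alveolar pressure from trapping ≈ V_trapped / C = 80.627 / 36.417 = 2.214 cmH2O.

2.2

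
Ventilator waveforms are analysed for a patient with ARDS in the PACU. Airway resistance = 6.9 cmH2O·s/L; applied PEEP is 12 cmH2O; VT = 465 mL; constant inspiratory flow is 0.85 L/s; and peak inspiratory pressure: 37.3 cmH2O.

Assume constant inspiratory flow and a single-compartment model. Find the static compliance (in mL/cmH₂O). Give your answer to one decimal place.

Equation of motion (constant flow): PIP = Vt/C + R·V̇ + PEEP.
Vt/C = PIP − R·V̇ − PEEP = 37.3 − 6.9×0.85 − 12 = 37.3 − 5.865 − 12 = 19.435 cmH2O.
C = Vt / 19.435 = 465 / 19.435 = 23.926 mL/cmH2O.

23.9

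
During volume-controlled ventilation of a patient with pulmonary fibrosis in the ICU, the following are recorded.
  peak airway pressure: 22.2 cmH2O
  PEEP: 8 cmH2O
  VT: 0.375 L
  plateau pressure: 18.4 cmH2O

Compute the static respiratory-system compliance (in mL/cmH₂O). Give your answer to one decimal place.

Cstat = Vt / (Pplat − PEEP) = 375 / (18.4 − 8) = 375 / 10.4 = 36.058 mL/cmH2O.

36.1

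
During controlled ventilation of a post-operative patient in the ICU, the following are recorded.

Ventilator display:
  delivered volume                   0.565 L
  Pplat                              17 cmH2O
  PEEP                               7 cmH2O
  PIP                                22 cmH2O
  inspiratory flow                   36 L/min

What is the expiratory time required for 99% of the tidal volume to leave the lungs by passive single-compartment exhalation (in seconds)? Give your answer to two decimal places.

2.17

Flow: 36 L/min ÷ 60 = 0.6 L/s.
R = (PIP − Pplat)/V̇ = (22 − 17) / 0.6 = 5.0/0.6 = 8.333 cmH2O·s/L.
C = Vt/(Pplat − PEEP) = 565.0 / (17 − 7) = 565.0/10.0 = 56.5 mL/cmH2O.
τ = R × C = 8.333 × 0.0565 L/cmH2O = 0.4708 s.
t = −τ·ln(1 − 0.99) = −0.4708·ln(0.01) = 2.168 s.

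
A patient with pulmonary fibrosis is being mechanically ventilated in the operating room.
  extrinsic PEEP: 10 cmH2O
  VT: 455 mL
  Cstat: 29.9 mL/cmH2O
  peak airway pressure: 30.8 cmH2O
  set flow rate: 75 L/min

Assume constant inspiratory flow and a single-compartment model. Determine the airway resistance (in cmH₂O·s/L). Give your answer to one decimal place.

Flow: 75 L/min ÷ 60 = 1.25 L/s.
Equation of motion (constant flow): PIP = Vt/C + R·V̇ + PEEP.
R·V̇ = PIP − Vt/C − PEEP = 30.8 − 455/29.9 − 10 = 30.8 − 15.217 − 10 = 5.583 cmH2O.
R = 5.583 / 1.25 = 4.466 cmH2O·s/L.

4.5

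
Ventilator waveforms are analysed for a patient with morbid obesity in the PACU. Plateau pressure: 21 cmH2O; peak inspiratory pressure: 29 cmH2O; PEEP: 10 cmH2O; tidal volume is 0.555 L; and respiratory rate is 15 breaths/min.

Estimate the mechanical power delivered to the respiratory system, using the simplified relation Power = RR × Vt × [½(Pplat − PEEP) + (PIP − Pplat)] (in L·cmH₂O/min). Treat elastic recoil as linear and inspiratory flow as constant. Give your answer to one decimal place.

Per-breath work = Vt × [½(Pplat−PEEP) + (PIP−Pplat)] = 0.555 × [0.5×11.0 + 8.0] = 0.555 × 13.5 = 7.493 L·cmH2O.
Power = 15 × 7.493 = 112.4 L·cmH2O/min.

112.4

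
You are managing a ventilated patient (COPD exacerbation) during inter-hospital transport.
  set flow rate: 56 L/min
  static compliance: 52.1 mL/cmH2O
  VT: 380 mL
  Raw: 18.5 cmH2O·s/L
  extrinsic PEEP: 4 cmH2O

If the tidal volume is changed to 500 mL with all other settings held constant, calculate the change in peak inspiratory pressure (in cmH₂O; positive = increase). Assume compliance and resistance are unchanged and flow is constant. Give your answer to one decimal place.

2.3

PIP = Vt/C + R·V̇ + PEEP (constant-flow equation of motion).
Only the elastic term changes: ΔPIP = ΔVt / C = (500 − 380) / 52.1 = 2.303 cmH2O.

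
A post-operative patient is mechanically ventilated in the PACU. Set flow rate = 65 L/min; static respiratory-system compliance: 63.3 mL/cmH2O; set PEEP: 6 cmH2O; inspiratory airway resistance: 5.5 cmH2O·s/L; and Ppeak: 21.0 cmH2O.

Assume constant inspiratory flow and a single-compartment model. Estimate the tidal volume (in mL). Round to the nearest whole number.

572

Flow: 65 L/min ÷ 60 = 1.0833 L/s.
Equation of motion (constant flow): PIP = Vt/C + R·V̇ + PEEP.
Vt/C = PIP − R·V̇ − PEEP = 21.0 − 5.958 − 6 = 9.042 cmH2O.
Vt = C × 9.042 = 63.3 × 9.042 = 572.36 mL.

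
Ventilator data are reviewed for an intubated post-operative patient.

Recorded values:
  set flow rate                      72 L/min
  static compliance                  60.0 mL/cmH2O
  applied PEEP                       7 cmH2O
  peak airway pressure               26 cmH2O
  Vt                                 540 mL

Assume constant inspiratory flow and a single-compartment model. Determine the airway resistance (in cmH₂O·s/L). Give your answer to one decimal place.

8.3

Flow: 72 L/min ÷ 60 = 1.2 L/s.
Equation of motion (constant flow): PIP = Vt/C + R·V̇ + PEEP.
R·V̇ = PIP − Vt/C − PEEP = 26 − 540/60.0 − 7 = 26 − 9.0 − 7 = 10.0 cmH2O.
R = 10.0 / 1.2 = 8.333 cmH2O·s/L.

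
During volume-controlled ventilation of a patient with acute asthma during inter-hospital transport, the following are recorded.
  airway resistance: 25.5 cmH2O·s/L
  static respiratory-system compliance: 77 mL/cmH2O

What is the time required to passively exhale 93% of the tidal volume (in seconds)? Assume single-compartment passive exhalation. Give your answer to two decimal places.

5.22

τ = R × C = 25.5 × 77 mL/cmH2O = 25.5 × 0.077 L/cmH2O = 1.964 s.
Exhaled fraction f = 1 − e^(−t/τ) → t = −τ·ln(1 − f) = −1.964·ln(0.07) = 5.223 s.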